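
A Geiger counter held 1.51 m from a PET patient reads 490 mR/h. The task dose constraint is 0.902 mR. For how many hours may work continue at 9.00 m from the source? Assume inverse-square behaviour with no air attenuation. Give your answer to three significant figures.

0.0654 h

By the inverse-square law, rate at 9.00 m:
(1.51/9.00)² = 0.02815, so 490 × 0.02815 = 13.79 mR/h.
Stay time = 0.902 mR ÷ 13.79 mR/h = 0.06541 h.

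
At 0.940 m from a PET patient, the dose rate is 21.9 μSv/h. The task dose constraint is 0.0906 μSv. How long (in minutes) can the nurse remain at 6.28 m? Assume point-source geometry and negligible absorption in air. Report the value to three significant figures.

Intensity scales as (d₁/d₂)², so rate at 6.28 m:
21.9 × (0.940/6.28)² = 21.9 × 0.02240 = 0.4906 μSv/h.
Stay time = 0.0906 μSv ÷ 0.4906 μSv/h = 0.1847 h = 11.08 min.

11.1 min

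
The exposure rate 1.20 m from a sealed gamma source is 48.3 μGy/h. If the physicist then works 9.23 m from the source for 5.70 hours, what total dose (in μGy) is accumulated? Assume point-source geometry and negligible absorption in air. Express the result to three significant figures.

4.65 μGy

Applying the 1/r² law, rate at 9.23 m:
48.3 × (1.20/9.23)² = 48.3 × 0.01690 = 0.8163 μGy/h.
Dose = rate × time = 0.8163 μGy/h × 5.700 h = 4.653 μGy.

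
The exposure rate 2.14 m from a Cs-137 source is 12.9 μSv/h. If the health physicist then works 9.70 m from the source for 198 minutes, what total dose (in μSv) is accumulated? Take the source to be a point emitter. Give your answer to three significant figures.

Intensity scales as (d₁/d₂)², so rate at 9.70 m:
12.9 × (2.14/9.70)² = 12.9 × 0.04867 = 0.6278 μSv/h.
Dose = rate × time = 0.6278 μSv/h × 3.300 h = 2.072 μSv.

2.07 μSv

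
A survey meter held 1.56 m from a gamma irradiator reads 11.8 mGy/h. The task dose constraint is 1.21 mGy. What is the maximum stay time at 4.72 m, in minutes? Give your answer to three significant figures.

56.3 min

By the inverse-square law, rate at 4.72 m:
(1.56/4.72)² = 0.1092, so 11.8 × 0.1092 = 1.289 mGy/h.
Stay time = 1.21 mGy ÷ 1.289 mGy/h = 0.9387 h = 56.32 min.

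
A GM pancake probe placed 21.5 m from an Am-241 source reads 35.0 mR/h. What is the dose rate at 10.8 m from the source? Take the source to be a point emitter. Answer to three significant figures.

Intensity scales as (d₁/d₂)², so scaling from 21.5 m to 10.8 m:
(21.5/10.8)² = 3.963, so 35.0 × 3.963 = 138.7 mR/h.

139 mR/h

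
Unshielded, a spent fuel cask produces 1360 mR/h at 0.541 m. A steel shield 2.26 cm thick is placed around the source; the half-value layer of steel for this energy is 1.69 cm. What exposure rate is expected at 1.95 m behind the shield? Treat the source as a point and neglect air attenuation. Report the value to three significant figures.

41.4 mR/h

Distance alone: (0.541/1.95)² = 0.07697, so 1360 × 0.07697 = 104.7 mR/h.
Shield: 2.26/1.69 = 1.337 half-value layers → attenuation 2^(−1.337) = 0.3958.
Combined: 104.7 × 0.3958 = 41.44 mR/h.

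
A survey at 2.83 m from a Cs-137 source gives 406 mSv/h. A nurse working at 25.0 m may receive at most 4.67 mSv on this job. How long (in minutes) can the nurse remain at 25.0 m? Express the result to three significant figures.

53.9 min

Applying the 1/r² law, rate at 25.0 m:
(2.83/25.0)² = 0.01281, so 406 × 0.01281 = 5.201 mSv/h.
Stay time = 4.67 mSv ÷ 5.201 mSv/h = 0.8979 h = 53.87 min.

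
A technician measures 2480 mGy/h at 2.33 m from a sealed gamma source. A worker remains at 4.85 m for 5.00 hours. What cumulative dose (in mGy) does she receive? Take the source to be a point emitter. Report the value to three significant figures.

2860 mGy

Applying the 1/r² law, rate at 4.85 m:
2480 × (2.33/4.85)² = 2480 × 0.2308 = 572.4 mGy/h.
Dose = rate × time = 572.4 mGy/h × 5.000 h = 2862 mGy.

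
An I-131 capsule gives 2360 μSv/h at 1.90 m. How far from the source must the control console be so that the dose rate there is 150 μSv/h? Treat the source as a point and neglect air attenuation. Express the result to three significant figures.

Intensity scales as (d₁/d₂)², so d₂ = d₁·√(I₁/I₂).
I₁/I₂ = 2360/150 = 15.73, so d₂ = 1.90 × √15.73 = 7.536 m.

7.54 m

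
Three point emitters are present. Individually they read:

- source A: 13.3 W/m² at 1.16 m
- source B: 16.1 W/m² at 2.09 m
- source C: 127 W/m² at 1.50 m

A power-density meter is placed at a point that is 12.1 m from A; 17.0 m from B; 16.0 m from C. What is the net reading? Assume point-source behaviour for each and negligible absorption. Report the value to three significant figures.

1.48 W/m²

Each source contributes Iᵢ·(dᵢ/rᵢ)²; contributions add.
A: 13.3 × (1.16/12.1)² = 0.1222 W/m²
B: 16.1 × (2.09/17.0)² = 0.2433 W/m²
C: 127 × (1.50/16.0)² = 1.116 W/m²
Total = 0.1222 + 0.2433 + 1.116 = 1.482 W/m².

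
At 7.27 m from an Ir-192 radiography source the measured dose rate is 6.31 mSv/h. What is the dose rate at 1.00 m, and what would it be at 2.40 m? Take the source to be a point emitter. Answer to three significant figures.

334 mSv/h; 57.9 mSv/h

Using I₁d₁² = I₂d₂²,
At 1.00 m: 6.31 × (7.27/1.00)² = 6.31 × 52.85 = 333.5 mSv/h
At 2.40 m: (1.00/2.40)² = 0.1736, so 333.5 × 0.1736 = 57.90 mSv/h.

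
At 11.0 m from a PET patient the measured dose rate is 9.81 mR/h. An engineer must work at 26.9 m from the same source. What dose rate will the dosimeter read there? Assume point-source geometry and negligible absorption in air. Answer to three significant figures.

Since intensity falls as 1/r², scaling from 11.0 m to 26.9 m:
9.81 × (11.0/26.9)² = 9.81 × 0.1672 = 1.640 mR/h.

1.64 mR/h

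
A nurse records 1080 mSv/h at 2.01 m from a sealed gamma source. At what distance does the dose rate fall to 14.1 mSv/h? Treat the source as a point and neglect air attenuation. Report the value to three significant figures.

Since intensity falls as 1/r², d₂ = d₁·√(I₁/I₂).
I₁/I₂ = 1080/14.1 = 76.60, so d₂ = 2.01 × √76.60 = 17.59 m.

17.6 m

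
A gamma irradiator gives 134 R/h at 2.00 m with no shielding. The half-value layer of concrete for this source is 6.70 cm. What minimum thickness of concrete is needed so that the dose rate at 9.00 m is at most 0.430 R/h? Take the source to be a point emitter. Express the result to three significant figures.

At 9.00 m, distance alone gives (2.00/9.00)² = 0.04938, so 134 × 0.04938 = 6.617 R/h.
Further attenuation needed: 6.617/0.430 = 15.39.
n = log₂(15.39) = 3.944 half-value layers.
Thickness = 3.944 × 6.70 cm = 26.42 cm.

26.4 cm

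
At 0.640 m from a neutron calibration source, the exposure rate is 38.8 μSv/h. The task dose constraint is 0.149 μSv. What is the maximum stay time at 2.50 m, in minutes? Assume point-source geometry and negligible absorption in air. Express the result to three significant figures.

3.52 min

Intensity scales as (d₁/d₂)², so rate at 2.50 m:
(0.640/2.50)² = 0.06554, so 38.8 × 0.06554 = 2.543 μSv/h.
Stay time = 0.149 μSv ÷ 2.543 μSv/h = 0.05859 h = 3.515 min.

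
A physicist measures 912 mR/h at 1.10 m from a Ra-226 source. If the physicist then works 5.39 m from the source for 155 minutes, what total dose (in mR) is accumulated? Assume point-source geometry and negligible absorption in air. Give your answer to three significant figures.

98.1 mR

Since intensity falls as 1/r², rate at 5.39 m:
912 × (1.10/5.39)² = 912 × 0.04165 = 37.98 mR/h.
Dose = rate × time = 37.98 mR/h × 2.583 h = 98.10 mR.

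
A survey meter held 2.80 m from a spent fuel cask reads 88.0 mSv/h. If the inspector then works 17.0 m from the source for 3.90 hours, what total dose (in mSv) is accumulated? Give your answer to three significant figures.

Intensity scales as (d₁/d₂)², so rate at 17.0 m:
(2.80/17.0)² = 0.02713, so 88.0 × 0.02713 = 2.387 mSv/h.
Dose = rate × time = 2.387 mSv/h × 3.900 h = 9.309 mSv.

9.31 mSv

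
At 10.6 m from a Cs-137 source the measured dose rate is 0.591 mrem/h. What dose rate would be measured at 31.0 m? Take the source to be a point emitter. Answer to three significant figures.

0.0691 mrem/h

Using I₁d₁² = I₂d₂², scaling from 10.6 m to 31.0 m:
0.591 × (10.6/31.0)² = 0.591 × 0.1169 = 0.06909 mrem/h.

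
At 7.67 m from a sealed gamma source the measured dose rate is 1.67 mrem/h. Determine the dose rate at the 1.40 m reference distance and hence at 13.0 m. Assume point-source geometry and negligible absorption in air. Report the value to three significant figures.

By the inverse-square law,
At 1.40 m: 1.67 × (7.67/1.40)² = 1.67 × 30.01 = 50.12 mrem/h
At 13.0 m: 50.12 × (1.40/13.0)² = 50.12 × 0.01160 = 0.5814 mrem/h.

50.1 mrem/h; 0.581 mrem/h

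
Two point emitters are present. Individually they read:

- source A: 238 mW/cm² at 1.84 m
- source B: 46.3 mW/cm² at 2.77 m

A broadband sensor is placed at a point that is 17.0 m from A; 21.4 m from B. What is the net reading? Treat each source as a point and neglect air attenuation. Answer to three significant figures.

3.56 mW/cm²

Each source contributes Iᵢ·(dᵢ/rᵢ)²; contributions add.
A: 238 × (1.84/17.0)² = 2.788 mW/cm²
B: 46.3 × (2.77/21.4)² = 0.7757 mW/cm²
Total = 2.788 + 0.7757 = 3.564 mW/cm².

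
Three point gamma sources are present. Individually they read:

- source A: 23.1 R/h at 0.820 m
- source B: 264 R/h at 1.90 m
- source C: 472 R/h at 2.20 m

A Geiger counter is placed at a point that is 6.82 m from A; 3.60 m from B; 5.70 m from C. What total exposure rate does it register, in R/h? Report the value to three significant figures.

144 R/h

Each source contributes Iᵢ·(dᵢ/rᵢ)²; contributions add.
A: 23.1 × (0.820/6.82)² = 0.3339 R/h
B: 264 × (1.90/3.60)² = 73.54 R/h
C: 472 × (2.20/5.70)² = 70.31 R/h
Total = 0.3339 + 73.54 + 70.31 = 144.2 R/h.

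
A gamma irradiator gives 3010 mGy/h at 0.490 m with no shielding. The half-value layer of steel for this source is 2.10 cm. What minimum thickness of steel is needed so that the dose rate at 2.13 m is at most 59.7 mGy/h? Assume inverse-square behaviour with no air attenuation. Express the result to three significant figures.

At 2.13 m, distance alone gives (0.490/2.13)² = 0.05292, so 3010 × 0.05292 = 159.3 mGy/h.
Further attenuation needed: 159.3/59.7 = 2.668.
n = log₂(2.668) = 1.416 half-value layers.
Thickness = 1.416 × 2.10 cm = 2.974 cm.

2.97 cm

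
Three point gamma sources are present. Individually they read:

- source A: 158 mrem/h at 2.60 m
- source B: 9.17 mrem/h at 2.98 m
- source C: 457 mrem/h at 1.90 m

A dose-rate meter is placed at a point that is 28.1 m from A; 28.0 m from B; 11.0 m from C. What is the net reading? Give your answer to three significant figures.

15.1 mrem/h

Each source contributes Iᵢ·(dᵢ/rᵢ)²; contributions add.
A: 158 × (2.60/28.1)² = 1.353 mrem/h
B: 9.17 × (2.98/28.0)² = 0.1039 mrem/h
C: 457 × (1.90/11.0)² = 13.63 mrem/h
Total = 1.353 + 0.1039 + 13.63 = 15.09 mrem/h.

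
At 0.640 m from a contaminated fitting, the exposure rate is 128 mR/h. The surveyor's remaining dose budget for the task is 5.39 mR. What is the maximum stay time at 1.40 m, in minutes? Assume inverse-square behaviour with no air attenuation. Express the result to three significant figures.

Applying the 1/r² law, rate at 1.40 m:
128 × (0.640/1.40)² = 128 × 0.2090 = 26.75 mR/h.
Stay time = 5.39 mR ÷ 26.75 mR/h = 0.2015 h = 12.09 min.

12.1 min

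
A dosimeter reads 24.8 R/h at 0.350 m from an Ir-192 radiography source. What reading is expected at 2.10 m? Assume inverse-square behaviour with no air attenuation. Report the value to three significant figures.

By the inverse-square law, the rate at 2.10 m is
(0.350/2.10)² = 0.02778, so 24.8 × 0.02778 = 0.6889 R/h.

0.689 R/h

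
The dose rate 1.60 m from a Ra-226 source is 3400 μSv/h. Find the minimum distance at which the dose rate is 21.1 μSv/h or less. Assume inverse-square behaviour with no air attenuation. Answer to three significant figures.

20.3 m

Using I₁d₁² = I₂d₂², d₂ = d₁·√(I₁/I₂).
I₁/I₂ = 3400/21.1 = 161.1, so d₂ = 1.60 × √161.1 = 20.31 m.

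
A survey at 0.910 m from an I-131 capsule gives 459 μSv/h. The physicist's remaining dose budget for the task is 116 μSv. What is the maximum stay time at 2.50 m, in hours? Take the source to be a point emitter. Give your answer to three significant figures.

1.91 h

Intensity scales as (d₁/d₂)², so rate at 2.50 m:
(0.910/2.50)² = 0.1325, so 459 × 0.1325 = 60.82 μSv/h.
Stay time = 116 μSv ÷ 60.82 μSv/h = 1.907 h.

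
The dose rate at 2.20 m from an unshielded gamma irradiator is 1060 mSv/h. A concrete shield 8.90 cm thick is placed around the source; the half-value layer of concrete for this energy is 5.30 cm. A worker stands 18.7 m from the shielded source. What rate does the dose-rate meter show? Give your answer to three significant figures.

4.58 mSv/h

Distance alone: 1060 × (2.20/18.7)² = 1060 × 0.01384 = 14.67 mSv/h.
Shield: 8.90/5.30 = 1.679 half-value layers → attenuation 2^(−1.679) = 0.3123.
Combined: 14.67 × 0.3123 = 4.581 mSv/h.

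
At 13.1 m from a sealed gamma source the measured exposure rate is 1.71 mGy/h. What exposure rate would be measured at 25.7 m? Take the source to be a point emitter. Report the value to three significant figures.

0.444 mGy/h

Applying the 1/r² law, scaling from 13.1 m to 25.7 m:
1.71 × (13.1/25.7)² = 1.71 × 0.2598 = 0.4443 mGy/h.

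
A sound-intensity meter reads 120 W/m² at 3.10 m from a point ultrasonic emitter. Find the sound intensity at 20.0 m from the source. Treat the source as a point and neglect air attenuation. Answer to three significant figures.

Since intensity falls as 1/r², the rate at 20.0 m is
120 × (3.10/20.0)² = 120 × 0.02403 = 2.884 W/m².

2.88 W/m²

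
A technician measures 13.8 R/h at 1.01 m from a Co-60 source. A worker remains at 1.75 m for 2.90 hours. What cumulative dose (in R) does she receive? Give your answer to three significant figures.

13.3 R

Intensity scales as (d₁/d₂)², so rate at 1.75 m:
13.8 × (1.01/1.75)² = 13.8 × 0.3331 = 4.597 R/h.
Dose = rate × time = 4.597 R/h × 2.900 h = 13.33 R.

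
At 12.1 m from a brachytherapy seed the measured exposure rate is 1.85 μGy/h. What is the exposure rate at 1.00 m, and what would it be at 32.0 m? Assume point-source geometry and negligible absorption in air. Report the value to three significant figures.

271 μGy/h; 0.265 μGy/h

Since intensity falls as 1/r²,
At 1.00 m: (12.1/1.00)² = 146.4, so 1.85 × 146.4 = 270.8 μGy/h
At 32.0 m: (1.00/32.0)² = 0.0009766, so 270.8 × 0.0009766 = 0.2645 μGy/h.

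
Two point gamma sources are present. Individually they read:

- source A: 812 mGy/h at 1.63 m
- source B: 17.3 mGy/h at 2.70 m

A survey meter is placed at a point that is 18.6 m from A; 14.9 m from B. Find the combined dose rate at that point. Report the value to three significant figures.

6.80 mGy/h

Each source contributes Iᵢ·(dᵢ/rᵢ)²; contributions add.
A: 812 × (1.63/18.6)² = 6.236 mGy/h
B: 17.3 × (2.70/14.9)² = 0.5681 mGy/h
Total = 6.236 + 0.5681 = 6.804 mGy/h.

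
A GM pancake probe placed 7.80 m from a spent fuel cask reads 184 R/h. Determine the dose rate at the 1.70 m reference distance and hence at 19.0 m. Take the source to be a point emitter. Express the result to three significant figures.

3870 R/h; 31.0 R/h

Since intensity falls as 1/r²,
At 1.70 m: (7.80/1.70)² = 21.05, so 184 × 21.05 = 3873 R/h
At 19.0 m: (1.70/19.0)² = 0.008006, so 3873 × 0.008006 = 31.01 R/h.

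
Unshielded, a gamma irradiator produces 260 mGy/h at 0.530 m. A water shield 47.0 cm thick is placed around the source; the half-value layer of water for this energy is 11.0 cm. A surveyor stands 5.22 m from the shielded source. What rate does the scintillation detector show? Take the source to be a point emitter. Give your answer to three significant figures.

0.139 mGy/h

Distance alone: (0.530/5.22)² = 0.01031, so 260 × 0.01031 = 2.681 mGy/h.
Shield: 47.0/11.0 = 4.273 half-value layers → attenuation 2^(−4.273) = 0.05172.
Combined: 2.681 × 0.05172 = 0.1387 mGy/h.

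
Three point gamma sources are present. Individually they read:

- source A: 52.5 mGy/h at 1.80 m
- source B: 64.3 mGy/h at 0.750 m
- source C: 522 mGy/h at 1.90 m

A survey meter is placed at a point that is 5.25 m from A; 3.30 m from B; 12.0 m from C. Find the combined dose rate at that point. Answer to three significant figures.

Each source contributes Iᵢ·(dᵢ/rᵢ)²; contributions add.
A: 52.5 × (1.80/5.25)² = 6.171 mGy/h
B: 64.3 × (0.750/3.30)² = 3.321 mGy/h
C: 522 × (1.90/12.0)² = 13.09 mGy/h
Total = 6.171 + 3.321 + 13.09 = 22.58 mGy/h.

22.6 mGy/h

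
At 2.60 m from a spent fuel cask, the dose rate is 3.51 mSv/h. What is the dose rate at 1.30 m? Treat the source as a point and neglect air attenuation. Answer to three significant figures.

Using I₁d₁² = I₂d₂², the rate at 1.30 m is
(2.60/1.30)² = 4.000, so 3.51 × 4.000 = 14.04 mSv/h.

14.0 mSv/h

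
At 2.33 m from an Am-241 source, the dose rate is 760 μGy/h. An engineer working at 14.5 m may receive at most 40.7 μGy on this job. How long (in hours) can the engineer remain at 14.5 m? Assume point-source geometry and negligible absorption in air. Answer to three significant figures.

Applying the 1/r² law, rate at 14.5 m:
(2.33/14.5)² = 0.02582, so 760 × 0.02582 = 19.62 μGy/h.
Stay time = 40.7 μGy ÷ 19.62 μGy/h = 2.074 h.

2.07 h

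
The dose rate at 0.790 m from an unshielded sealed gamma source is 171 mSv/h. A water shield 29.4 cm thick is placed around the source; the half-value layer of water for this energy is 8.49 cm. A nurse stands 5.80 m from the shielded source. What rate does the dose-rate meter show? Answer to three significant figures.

0.288 mSv/h

Distance alone: (0.790/5.80)² = 0.01855, so 171 × 0.01855 = 3.172 mSv/h.
Shield: 29.4/8.49 = 3.463 half-value layers → attenuation 2^(−3.463) = 0.09068.
Combined: 3.172 × 0.09068 = 0.2876 mSv/h.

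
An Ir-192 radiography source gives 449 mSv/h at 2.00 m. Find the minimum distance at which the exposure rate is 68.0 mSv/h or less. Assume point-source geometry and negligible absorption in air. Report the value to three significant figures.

5.14 m

Intensity scales as (d₁/d₂)², so d₂ = d₁·√(I₁/I₂).
I₁/I₂ = 449/68.0 = 6.603, so d₂ = 2.00 × √6.603 = 5.139 m.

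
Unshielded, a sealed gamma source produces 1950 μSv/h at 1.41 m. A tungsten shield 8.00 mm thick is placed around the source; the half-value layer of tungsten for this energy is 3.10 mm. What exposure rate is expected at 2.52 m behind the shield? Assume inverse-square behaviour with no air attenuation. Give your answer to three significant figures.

102 μSv/h

Distance alone: 1950 × (1.41/2.52)² = 1950 × 0.3131 = 610.5 μSv/h.
Shield: 8.00/3.10 = 2.581 half-value layers → attenuation 2^(−2.581) = 0.1671.
Combined: 610.5 × 0.1671 = 102.0 μSv/h.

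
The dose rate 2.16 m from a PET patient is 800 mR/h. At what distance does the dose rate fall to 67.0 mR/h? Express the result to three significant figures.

Intensity scales as (d₁/d₂)², so d₂ = d₁·√(I₁/I₂).
I₁/I₂ = 800/67.0 = 11.94, so d₂ = 2.16 × √11.94 = 7.464 m.

7.46 m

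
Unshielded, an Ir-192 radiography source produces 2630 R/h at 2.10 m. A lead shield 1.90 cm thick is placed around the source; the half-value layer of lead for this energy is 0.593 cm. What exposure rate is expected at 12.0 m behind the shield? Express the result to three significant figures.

8.74 R/h

Distance alone: (2.10/12.0)² = 0.03063, so 2630 × 0.03063 = 80.56 R/h.
Shield: 1.90/0.593 = 3.204 half-value layers → attenuation 2^(−3.204) = 0.1085.
Combined: 80.56 × 0.1085 = 8.741 R/h.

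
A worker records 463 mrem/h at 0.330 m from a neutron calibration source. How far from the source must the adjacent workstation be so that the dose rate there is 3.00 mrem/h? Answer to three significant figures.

4.10 m

Using I₁d₁² = I₂d₂², d₂ = d₁·√(I₁/I₂).
I₁/I₂ = 463/3.00 = 154.3, so d₂ = 0.330 × √154.3 = 4.099 m.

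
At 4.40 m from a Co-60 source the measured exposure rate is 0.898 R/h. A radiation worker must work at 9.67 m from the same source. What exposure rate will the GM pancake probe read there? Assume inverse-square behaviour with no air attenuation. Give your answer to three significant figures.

0.186 R/h

Intensity scales as (d₁/d₂)², so scaling from 4.40 m to 9.67 m:
(4.40/9.67)² = 0.2070, so 0.898 × 0.2070 = 0.1859 R/h.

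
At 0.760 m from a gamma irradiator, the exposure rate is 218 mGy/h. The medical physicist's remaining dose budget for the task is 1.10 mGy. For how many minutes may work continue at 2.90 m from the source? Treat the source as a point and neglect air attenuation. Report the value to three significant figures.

Since intensity falls as 1/r², rate at 2.90 m:
218 × (0.760/2.90)² = 218 × 0.06868 = 14.97 mGy/h.
Stay time = 1.10 mGy ÷ 14.97 mGy/h = 0.07348 h = 4.409 min.

4.41 min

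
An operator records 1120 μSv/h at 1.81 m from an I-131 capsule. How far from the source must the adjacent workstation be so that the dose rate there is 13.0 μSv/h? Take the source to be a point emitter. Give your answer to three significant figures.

Since intensity falls as 1/r², d₂ = d₁·√(I₁/I₂).
I₁/I₂ = 1120/13.0 = 86.15, so d₂ = 1.81 × √86.15 = 16.80 m.

16.8 m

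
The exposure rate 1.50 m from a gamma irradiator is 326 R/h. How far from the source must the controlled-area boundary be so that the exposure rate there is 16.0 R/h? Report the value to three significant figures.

6.77 m

Intensity scales as (d₁/d₂)², so d₂ = d₁·√(I₁/I₂).
I₁/I₂ = 326/16.0 = 20.38, so d₂ = 1.50 × √20.38 = 6.772 m.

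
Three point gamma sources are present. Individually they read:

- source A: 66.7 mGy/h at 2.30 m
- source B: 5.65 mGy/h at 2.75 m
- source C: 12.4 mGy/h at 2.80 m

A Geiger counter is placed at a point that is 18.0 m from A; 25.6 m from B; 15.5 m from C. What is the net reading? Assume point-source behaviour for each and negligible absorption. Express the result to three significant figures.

1.56 mGy/h

Each source contributes Iᵢ·(dᵢ/rᵢ)²; contributions add.
A: 66.7 × (2.30/18.0)² = 1.089 mGy/h
B: 5.65 × (2.75/25.6)² = 0.06520 mGy/h
C: 12.4 × (2.80/15.5)² = 0.4046 mGy/h
Total = 1.089 + 0.06520 + 0.4046 = 1.559 mGy/h.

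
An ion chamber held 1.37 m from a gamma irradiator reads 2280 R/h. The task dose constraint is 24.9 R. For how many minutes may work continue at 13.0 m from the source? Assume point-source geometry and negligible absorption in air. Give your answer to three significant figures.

Intensity scales as (d₁/d₂)², so rate at 13.0 m:
(1.37/13.0)² = 0.01111, so 2280 × 0.01111 = 25.33 R/h.
Stay time = 24.9 R ÷ 25.33 R/h = 0.9830 h = 58.98 min.

59.0 min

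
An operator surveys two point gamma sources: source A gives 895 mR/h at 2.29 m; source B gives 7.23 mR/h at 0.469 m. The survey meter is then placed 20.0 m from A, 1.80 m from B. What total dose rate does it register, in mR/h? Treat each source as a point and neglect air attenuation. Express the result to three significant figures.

Each source contributes Iᵢ·(dᵢ/rᵢ)²; contributions add.
A: 895 × (2.29/20.0)² = 11.73 mR/h
B: 7.23 × (0.469/1.80)² = 0.4908 mR/h
Total = 11.73 + 0.4908 = 12.22 mR/h.

12.2 mR/h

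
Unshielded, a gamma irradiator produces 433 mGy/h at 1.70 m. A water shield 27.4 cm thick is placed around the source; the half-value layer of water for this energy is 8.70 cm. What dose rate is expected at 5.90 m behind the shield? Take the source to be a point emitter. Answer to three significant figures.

4.05 mGy/h

Distance alone: 433 × (1.70/5.90)² = 433 × 0.08302 = 35.95 mGy/h.
Shield: 27.4/8.70 = 3.149 half-value layers → attenuation 2^(−3.149) = 0.1127.
Combined: 35.95 × 0.1127 = 4.052 mGy/h.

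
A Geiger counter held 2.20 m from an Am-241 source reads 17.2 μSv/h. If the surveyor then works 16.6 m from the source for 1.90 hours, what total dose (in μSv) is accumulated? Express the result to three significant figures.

0.574 μSv

Using I₁d₁² = I₂d₂², rate at 16.6 m:
17.2 × (2.20/16.6)² = 17.2 × 0.01756 = 0.3020 μSv/h.
Dose = rate × time = 0.3020 μSv/h × 1.900 h = 0.5738 μSv.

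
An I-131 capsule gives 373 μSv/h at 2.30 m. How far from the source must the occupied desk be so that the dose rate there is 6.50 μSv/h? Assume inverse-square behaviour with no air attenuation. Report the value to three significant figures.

17.4 m

Since intensity falls as 1/r², d₂ = d₁·√(I₁/I₂).
I₁/I₂ = 373/6.50 = 57.38, so d₂ = 2.30 × √57.38 = 17.42 m.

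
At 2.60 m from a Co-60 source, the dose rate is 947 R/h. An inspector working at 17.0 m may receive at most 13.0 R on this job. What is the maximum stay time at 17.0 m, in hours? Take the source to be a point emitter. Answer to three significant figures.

By the inverse-square law, rate at 17.0 m:
947 × (2.60/17.0)² = 947 × 0.02339 = 22.15 R/h.
Stay time = 13.0 R ÷ 22.15 R/h = 0.5869 h.

0.587 h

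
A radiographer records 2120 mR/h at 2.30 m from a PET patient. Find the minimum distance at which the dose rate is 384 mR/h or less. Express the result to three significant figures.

5.40 m

Since intensity falls as 1/r², d₂ = d₁·√(I₁/I₂).
I₁/I₂ = 2120/384 = 5.521, so d₂ = 2.30 × √5.521 = 5.404 m.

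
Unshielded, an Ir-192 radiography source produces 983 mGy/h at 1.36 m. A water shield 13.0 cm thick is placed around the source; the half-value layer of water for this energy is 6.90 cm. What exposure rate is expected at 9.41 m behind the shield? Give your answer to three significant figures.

5.56 mGy/h

Distance alone: 983 × (1.36/9.41)² = 983 × 0.02089 = 20.53 mGy/h.
Shield: 13.0/6.90 = 1.884 half-value layers → attenuation 2^(−1.884) = 0.2709.
Combined: 20.53 × 0.2709 = 5.562 mGy/h.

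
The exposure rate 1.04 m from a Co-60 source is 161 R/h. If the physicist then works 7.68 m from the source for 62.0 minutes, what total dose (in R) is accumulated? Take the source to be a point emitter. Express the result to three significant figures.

3.05 R

Applying the 1/r² law, rate at 7.68 m:
(1.04/7.68)² = 0.01834, so 161 × 0.01834 = 2.953 R/h.
Dose = rate × time = 2.953 R/h × 1.033 h = 3.050 R.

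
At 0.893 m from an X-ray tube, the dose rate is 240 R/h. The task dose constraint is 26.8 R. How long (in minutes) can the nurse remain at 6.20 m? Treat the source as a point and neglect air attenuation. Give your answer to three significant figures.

Since intensity falls as 1/r², rate at 6.20 m:
(0.893/6.20)² = 0.02075, so 240 × 0.02075 = 4.980 R/h.
Stay time = 26.8 R ÷ 4.980 R/h = 5.382 h = 322.9 min.

323 min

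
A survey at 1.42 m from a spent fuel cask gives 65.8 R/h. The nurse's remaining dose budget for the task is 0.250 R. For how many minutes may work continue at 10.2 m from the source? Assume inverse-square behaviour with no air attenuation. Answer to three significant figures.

11.8 min

Since intensity falls as 1/r², rate at 10.2 m:
65.8 × (1.42/10.2)² = 65.8 × 0.01938 = 1.275 R/h.
Stay time = 0.250 R ÷ 1.275 R/h = 0.1961 h = 11.77 min.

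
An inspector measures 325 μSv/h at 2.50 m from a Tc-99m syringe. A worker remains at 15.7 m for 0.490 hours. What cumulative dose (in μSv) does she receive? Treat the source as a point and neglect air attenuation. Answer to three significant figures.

4.04 μSv

Intensity scales as (d₁/d₂)², so rate at 15.7 m:
325 × (2.50/15.7)² = 325 × 0.02536 = 8.242 μSv/h.
Dose = rate × time = 8.242 μSv/h × 0.4900 h = 4.039 μSv.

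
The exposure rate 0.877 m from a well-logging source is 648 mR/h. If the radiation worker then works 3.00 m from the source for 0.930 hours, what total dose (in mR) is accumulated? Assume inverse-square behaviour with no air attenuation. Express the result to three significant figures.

Applying the 1/r² law, rate at 3.00 m:
648 × (0.877/3.00)² = 648 × 0.08546 = 55.38 mR/h.
Dose = rate × time = 55.38 mR/h × 0.9300 h = 51.50 mR.

51.5 mR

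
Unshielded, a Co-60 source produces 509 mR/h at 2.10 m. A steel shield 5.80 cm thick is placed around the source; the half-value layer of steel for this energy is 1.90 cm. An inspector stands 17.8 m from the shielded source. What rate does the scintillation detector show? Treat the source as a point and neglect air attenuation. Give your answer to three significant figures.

0.854 mR/h

Distance alone: (2.10/17.8)² = 0.01392, so 509 × 0.01392 = 7.085 mR/h.
Shield: 5.80/1.90 = 3.053 half-value layers → attenuation 2^(−3.053) = 0.1205.
Combined: 7.085 × 0.1205 = 0.8537 mR/h.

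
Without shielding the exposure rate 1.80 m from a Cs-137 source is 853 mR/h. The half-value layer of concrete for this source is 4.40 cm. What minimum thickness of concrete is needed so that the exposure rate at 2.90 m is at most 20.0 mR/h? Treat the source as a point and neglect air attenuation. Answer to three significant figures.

At 2.90 m, distance alone gives 853 × (1.80/2.90)² = 853 × 0.3853 = 328.7 mR/h.
Further attenuation needed: 328.7/20.0 = 16.43.
n = log₂(16.43) = 4.038 half-value layers.
Thickness = 4.038 × 4.40 cm = 17.77 cm.

17.8 cm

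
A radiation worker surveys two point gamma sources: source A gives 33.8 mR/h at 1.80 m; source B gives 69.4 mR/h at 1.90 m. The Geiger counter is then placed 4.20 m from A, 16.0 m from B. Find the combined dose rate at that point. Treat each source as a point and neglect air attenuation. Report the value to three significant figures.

7.19 mR/h

Each source contributes Iᵢ·(dᵢ/rᵢ)²; contributions add.
A: 33.8 × (1.80/4.20)² = 6.208 mR/h
B: 69.4 × (1.90/16.0)² = 0.9786 mR/h
Total = 6.208 + 0.9786 = 7.187 mR/h.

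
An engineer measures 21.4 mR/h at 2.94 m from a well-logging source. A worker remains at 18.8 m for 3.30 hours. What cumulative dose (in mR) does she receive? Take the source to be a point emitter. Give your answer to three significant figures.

1.73 mR

Applying the 1/r² law, rate at 18.8 m:
21.4 × (2.94/18.8)² = 21.4 × 0.02446 = 0.5234 mR/h.
Dose = rate × time = 0.5234 mR/h × 3.300 h = 1.727 mR.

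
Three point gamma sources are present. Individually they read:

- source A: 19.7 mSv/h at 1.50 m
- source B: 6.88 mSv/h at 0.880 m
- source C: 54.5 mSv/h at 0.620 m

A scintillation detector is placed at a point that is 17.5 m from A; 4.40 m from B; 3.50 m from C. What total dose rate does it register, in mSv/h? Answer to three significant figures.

2.13 mSv/h

By superposition, sum each source's inverse-square contribution:
A: 19.7 × (1.50/17.5)² = 0.1447 mSv/h
B: 6.88 × (0.880/4.40)² = 0.2752 mSv/h
C: 54.5 × (0.620/3.50)² = 1.710 mSv/h
Total = 0.1447 + 0.2752 + 1.710 = 2.130 mSv/h.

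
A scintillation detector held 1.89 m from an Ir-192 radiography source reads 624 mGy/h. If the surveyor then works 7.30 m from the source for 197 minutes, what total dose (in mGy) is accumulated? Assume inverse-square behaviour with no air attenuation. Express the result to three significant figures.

137 mGy

Intensity scales as (d₁/d₂)², so rate at 7.30 m:
(1.89/7.30)² = 0.06703, so 624 × 0.06703 = 41.83 mGy/h.
Dose = rate × time = 41.83 mGy/h × 3.283 h = 137.3 mGy.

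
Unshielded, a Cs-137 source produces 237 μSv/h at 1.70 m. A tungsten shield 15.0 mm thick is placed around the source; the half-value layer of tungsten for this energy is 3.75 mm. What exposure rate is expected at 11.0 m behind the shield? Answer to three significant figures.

Distance alone: (1.70/11.0)² = 0.02388, so 237 × 0.02388 = 5.660 μSv/h.
Shield: 15.0/3.75 = 4.000 half-value layers → attenuation 2^(−4.000) = 0.06250.
Combined: 5.660 × 0.06250 = 0.3538 μSv/h.

0.354 μSv/h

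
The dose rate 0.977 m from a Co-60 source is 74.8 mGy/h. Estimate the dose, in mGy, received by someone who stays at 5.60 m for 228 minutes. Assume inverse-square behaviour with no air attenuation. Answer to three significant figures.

Using I₁d₁² = I₂d₂², rate at 5.60 m:
(0.977/5.60)² = 0.03044, so 74.8 × 0.03044 = 2.277 mGy/h.
Dose = rate × time = 2.277 mGy/h × 3.800 h = 8.653 mGy.

8.65 mGy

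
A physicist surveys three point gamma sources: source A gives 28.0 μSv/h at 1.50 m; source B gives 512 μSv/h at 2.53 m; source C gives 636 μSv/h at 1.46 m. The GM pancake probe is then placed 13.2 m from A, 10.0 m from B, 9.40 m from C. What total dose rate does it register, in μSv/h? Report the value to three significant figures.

48.5 μSv/h

By superposition, sum each source's inverse-square contribution:
A: 28.0 × (1.50/13.2)² = 0.3616 μSv/h
B: 512 × (2.53/10.0)² = 32.77 μSv/h
C: 636 × (1.46/9.40)² = 15.34 μSv/h
Total = 0.3616 + 32.77 + 15.34 = 48.47 μSv/h.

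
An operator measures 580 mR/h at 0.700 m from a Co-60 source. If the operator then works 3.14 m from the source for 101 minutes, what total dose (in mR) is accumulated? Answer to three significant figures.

Intensity scales as (d₁/d₂)², so rate at 3.14 m:
580 × (0.700/3.14)² = 580 × 0.04970 = 28.83 mR/h.
Dose = rate × time = 28.83 mR/h × 1.683 h = 48.52 mR.

48.5 mR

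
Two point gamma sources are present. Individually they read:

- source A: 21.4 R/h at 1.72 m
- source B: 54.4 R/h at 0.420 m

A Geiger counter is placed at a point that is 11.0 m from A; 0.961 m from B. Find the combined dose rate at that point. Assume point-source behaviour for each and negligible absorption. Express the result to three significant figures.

Each source contributes Iᵢ·(dᵢ/rᵢ)²; contributions add.
A: 21.4 × (1.72/11.0)² = 0.5232 R/h
B: 54.4 × (0.420/0.961)² = 10.39 R/h
Total = 0.5232 + 10.39 = 10.91 R/h.

10.9 R/h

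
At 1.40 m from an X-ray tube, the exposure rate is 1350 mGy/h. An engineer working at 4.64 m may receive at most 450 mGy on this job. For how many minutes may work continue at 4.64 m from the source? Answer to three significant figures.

Using I₁d₁² = I₂d₂², rate at 4.64 m:
1350 × (1.40/4.64)² = 1350 × 0.09104 = 122.9 mGy/h.
Stay time = 450 mGy ÷ 122.9 mGy/h = 3.662 h = 219.7 min.

220 min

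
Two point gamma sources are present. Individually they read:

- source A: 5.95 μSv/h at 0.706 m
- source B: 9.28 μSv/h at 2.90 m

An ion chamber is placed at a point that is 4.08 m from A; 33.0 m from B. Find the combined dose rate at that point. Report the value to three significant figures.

0.250 μSv/h

Each source contributes Iᵢ·(dᵢ/rᵢ)²; contributions add.
A: 5.95 × (0.706/4.08)² = 0.1782 μSv/h
B: 9.28 × (2.90/33.0)² = 0.07167 μSv/h
Total = 0.1782 + 0.07167 = 0.2499 μSv/h.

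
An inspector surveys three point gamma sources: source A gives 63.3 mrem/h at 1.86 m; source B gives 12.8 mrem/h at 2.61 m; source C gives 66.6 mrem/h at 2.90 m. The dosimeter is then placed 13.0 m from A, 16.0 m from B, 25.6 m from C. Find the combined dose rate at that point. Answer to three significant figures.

2.49 mrem/h

By superposition, sum each source's inverse-square contribution:
A: 63.3 × (1.86/13.0)² = 1.296 mrem/h
B: 12.8 × (2.61/16.0)² = 0.3406 mrem/h
C: 66.6 × (2.90/25.6)² = 0.8547 mrem/h
Total = 1.296 + 0.3406 + 0.8547 = 2.491 mrem/h.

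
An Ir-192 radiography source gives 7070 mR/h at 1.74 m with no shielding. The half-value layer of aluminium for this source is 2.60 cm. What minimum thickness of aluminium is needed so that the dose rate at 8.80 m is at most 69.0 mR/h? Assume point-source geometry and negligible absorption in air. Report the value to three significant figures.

At 8.80 m, distance alone gives (1.74/8.80)² = 0.03910, so 7070 × 0.03910 = 276.4 mR/h.
Further attenuation needed: 276.4/69.0 = 4.006.
n = log₂(4.006) = 2.002 half-value layers.
Thickness = 2.002 × 2.60 cm = 5.205 cm.

5.21 cm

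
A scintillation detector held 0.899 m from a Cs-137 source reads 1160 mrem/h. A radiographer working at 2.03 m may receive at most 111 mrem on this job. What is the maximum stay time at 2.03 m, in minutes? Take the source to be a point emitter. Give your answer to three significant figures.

Applying the 1/r² law, rate at 2.03 m:
(0.899/2.03)² = 0.1961, so 1160 × 0.1961 = 227.5 mrem/h.
Stay time = 111 mrem ÷ 227.5 mrem/h = 0.4879 h = 29.27 min.

29.3 min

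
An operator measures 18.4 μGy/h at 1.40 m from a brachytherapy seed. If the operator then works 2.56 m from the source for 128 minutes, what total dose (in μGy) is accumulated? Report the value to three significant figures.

11.7 μGy

Since intensity falls as 1/r², rate at 2.56 m:
(1.40/2.56)² = 0.2991, so 18.4 × 0.2991 = 5.503 μGy/h.
Dose = rate × time = 5.503 μGy/h × 2.133 h = 11.74 μGy.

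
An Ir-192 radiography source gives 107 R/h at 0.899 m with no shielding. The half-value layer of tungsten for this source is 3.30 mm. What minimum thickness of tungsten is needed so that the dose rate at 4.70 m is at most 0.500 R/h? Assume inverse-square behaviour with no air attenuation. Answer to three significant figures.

9.80 mm

At 4.70 m, distance alone gives 107 × (0.899/4.70)² = 107 × 0.03659 = 3.915 R/h.
Further attenuation needed: 3.915/0.500 = 7.830.
n = log₂(7.830) = 2.969 half-value layers.
Thickness = 2.969 × 3.30 mm = 9.798 mm.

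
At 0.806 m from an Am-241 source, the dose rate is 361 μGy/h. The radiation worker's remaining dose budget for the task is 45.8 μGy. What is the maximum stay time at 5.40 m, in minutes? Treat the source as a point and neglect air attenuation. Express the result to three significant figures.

Using I₁d₁² = I₂d₂², rate at 5.40 m:
361 × (0.806/5.40)² = 361 × 0.02228 = 8.043 μGy/h.
Stay time = 45.8 μGy ÷ 8.043 μGy/h = 5.694 h = 341.6 min.

342 min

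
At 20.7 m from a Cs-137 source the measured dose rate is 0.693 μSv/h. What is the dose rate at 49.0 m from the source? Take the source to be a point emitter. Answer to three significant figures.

Intensity scales as (d₁/d₂)², so scaling from 20.7 m to 49.0 m:
(20.7/49.0)² = 0.1785, so 0.693 × 0.1785 = 0.1237 μSv/h.

0.124 μSv/h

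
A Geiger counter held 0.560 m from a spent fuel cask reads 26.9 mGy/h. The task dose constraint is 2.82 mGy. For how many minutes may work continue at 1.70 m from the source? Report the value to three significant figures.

58.0 min

Since intensity falls as 1/r², rate at 1.70 m:
(0.560/1.70)² = 0.1085, so 26.9 × 0.1085 = 2.919 mGy/h.
Stay time = 2.82 mGy ÷ 2.919 mGy/h = 0.9661 h = 57.97 min.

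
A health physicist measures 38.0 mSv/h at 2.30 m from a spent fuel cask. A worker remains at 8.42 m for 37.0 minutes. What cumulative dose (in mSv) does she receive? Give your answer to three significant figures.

1.75 mSv

Using I₁d₁² = I₂d₂², rate at 8.42 m:
38.0 × (2.30/8.42)² = 38.0 × 0.07462 = 2.836 mSv/h.
Dose = rate × time = 2.836 mSv/h × 0.6167 h = 1.749 mSv.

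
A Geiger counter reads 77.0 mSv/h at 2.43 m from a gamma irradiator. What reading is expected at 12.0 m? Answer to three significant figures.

3.16 mSv/h

By the inverse-square law, the rate at 12.0 m is
77.0 × (2.43/12.0)² = 77.0 × 0.04101 = 3.158 mSv/h.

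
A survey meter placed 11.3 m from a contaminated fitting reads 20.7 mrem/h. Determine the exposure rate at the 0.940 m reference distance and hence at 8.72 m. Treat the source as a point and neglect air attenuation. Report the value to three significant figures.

Since intensity falls as 1/r²,
At 0.940 m: (11.3/0.940)² = 144.5, so 20.7 × 144.5 = 2991 mrem/h
At 8.72 m: 2991 × (0.940/8.72)² = 2991 × 0.01162 = 34.76 mrem/h.

2990 mrem/h; 34.8 mrem/h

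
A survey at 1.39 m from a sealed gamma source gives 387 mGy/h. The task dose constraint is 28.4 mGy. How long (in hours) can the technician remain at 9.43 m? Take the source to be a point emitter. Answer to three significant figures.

Applying the 1/r² law, rate at 9.43 m:
(1.39/9.43)² = 0.02173, so 387 × 0.02173 = 8.410 mGy/h.
Stay time = 28.4 mGy ÷ 8.410 mGy/h = 3.377 h.

3.38 h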